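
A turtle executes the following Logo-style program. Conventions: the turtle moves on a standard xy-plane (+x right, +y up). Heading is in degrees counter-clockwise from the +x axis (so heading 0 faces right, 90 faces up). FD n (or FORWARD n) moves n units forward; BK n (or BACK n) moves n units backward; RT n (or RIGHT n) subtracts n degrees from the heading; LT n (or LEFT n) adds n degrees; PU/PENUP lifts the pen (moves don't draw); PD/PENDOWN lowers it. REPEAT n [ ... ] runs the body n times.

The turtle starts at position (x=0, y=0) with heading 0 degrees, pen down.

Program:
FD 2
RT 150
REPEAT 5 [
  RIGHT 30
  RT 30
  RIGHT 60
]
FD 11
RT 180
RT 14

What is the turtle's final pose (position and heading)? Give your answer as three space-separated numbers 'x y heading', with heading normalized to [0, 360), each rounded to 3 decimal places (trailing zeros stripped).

Executing turtle program step by step:
Start: pos=(0,0), heading=0, pen down
FD 2: (0,0) -> (2,0) [heading=0, draw]
RT 150: heading 0 -> 210
REPEAT 5 [
  -- iteration 1/5 --
  RT 30: heading 210 -> 180
  RT 30: heading 180 -> 150
  RT 60: heading 150 -> 90
  -- iteration 2/5 --
  RT 30: heading 90 -> 60
  RT 30: heading 60 -> 30
  RT 60: heading 30 -> 330
  -- iteration 3/5 --
  RT 30: heading 330 -> 300
  RT 30: heading 300 -> 270
  RT 60: heading 270 -> 210
  -- iteration 4/5 --
  RT 30: heading 210 -> 180
  RT 30: heading 180 -> 150
  RT 60: heading 150 -> 90
  -- iteration 5/5 --
  RT 30: heading 90 -> 60
  RT 30: heading 60 -> 30
  RT 60: heading 30 -> 330
]
FD 11: (2,0) -> (11.526,-5.5) [heading=330, draw]
RT 180: heading 330 -> 150
RT 14: heading 150 -> 136
Final: pos=(11.526,-5.5), heading=136, 2 segment(s) drawn

Answer: 11.526 -5.5 136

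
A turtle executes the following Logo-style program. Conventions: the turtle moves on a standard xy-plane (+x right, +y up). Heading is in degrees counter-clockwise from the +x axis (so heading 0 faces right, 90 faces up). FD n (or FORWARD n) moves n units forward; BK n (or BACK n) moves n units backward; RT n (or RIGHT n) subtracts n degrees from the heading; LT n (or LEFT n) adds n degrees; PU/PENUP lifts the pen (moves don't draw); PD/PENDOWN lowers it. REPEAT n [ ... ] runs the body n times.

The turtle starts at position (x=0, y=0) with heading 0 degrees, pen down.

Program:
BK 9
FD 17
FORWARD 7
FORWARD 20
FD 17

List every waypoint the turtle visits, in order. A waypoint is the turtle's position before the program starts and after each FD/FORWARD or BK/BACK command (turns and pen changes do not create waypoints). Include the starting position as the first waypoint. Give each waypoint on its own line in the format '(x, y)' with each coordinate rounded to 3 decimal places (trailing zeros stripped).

Executing turtle program step by step:
Start: pos=(0,0), heading=0, pen down
BK 9: (0,0) -> (-9,0) [heading=0, draw]
FD 17: (-9,0) -> (8,0) [heading=0, draw]
FD 7: (8,0) -> (15,0) [heading=0, draw]
FD 20: (15,0) -> (35,0) [heading=0, draw]
FD 17: (35,0) -> (52,0) [heading=0, draw]
Final: pos=(52,0), heading=0, 5 segment(s) drawn
Waypoints (6 total):
(0, 0)
(-9, 0)
(8, 0)
(15, 0)
(35, 0)
(52, 0)

Answer: (0, 0)
(-9, 0)
(8, 0)
(15, 0)
(35, 0)
(52, 0)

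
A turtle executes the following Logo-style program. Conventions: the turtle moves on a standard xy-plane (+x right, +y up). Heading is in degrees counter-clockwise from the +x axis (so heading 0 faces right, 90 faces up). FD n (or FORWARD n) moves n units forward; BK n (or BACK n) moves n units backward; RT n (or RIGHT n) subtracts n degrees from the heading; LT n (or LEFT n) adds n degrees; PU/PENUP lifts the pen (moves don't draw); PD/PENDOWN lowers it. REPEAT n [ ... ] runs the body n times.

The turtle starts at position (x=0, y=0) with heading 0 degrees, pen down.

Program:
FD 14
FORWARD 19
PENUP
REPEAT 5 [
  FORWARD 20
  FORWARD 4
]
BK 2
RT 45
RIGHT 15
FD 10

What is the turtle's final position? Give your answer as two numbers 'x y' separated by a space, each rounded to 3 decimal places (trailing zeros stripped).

Executing turtle program step by step:
Start: pos=(0,0), heading=0, pen down
FD 14: (0,0) -> (14,0) [heading=0, draw]
FD 19: (14,0) -> (33,0) [heading=0, draw]
PU: pen up
REPEAT 5 [
  -- iteration 1/5 --
  FD 20: (33,0) -> (53,0) [heading=0, move]
  FD 4: (53,0) -> (57,0) [heading=0, move]
  -- iteration 2/5 --
  FD 20: (57,0) -> (77,0) [heading=0, move]
  FD 4: (77,0) -> (81,0) [heading=0, move]
  -- iteration 3/5 --
  FD 20: (81,0) -> (101,0) [heading=0, move]
  FD 4: (101,0) -> (105,0) [heading=0, move]
  -- iteration 4/5 --
  FD 20: (105,0) -> (125,0) [heading=0, move]
  FD 4: (125,0) -> (129,0) [heading=0, move]
  -- iteration 5/5 --
  FD 20: (129,0) -> (149,0) [heading=0, move]
  FD 4: (149,0) -> (153,0) [heading=0, move]
]
BK 2: (153,0) -> (151,0) [heading=0, move]
RT 45: heading 0 -> 315
RT 15: heading 315 -> 300
FD 10: (151,0) -> (156,-8.66) [heading=300, move]
Final: pos=(156,-8.66), heading=300, 2 segment(s) drawn

Answer: 156 -8.66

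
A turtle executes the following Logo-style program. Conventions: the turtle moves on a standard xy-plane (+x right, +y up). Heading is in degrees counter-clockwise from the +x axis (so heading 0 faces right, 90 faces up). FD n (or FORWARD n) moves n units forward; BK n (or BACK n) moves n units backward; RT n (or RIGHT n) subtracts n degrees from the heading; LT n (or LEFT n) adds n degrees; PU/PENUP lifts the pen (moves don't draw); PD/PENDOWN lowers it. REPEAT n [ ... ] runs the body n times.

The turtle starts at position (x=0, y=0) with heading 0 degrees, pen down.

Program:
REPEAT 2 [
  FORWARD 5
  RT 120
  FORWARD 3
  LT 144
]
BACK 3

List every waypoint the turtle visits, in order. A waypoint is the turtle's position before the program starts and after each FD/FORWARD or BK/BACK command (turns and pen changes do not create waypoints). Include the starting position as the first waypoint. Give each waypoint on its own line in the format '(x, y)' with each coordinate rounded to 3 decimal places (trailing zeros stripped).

Executing turtle program step by step:
Start: pos=(0,0), heading=0, pen down
REPEAT 2 [
  -- iteration 1/2 --
  FD 5: (0,0) -> (5,0) [heading=0, draw]
  RT 120: heading 0 -> 240
  FD 3: (5,0) -> (3.5,-2.598) [heading=240, draw]
  LT 144: heading 240 -> 24
  -- iteration 2/2 --
  FD 5: (3.5,-2.598) -> (8.068,-0.564) [heading=24, draw]
  RT 120: heading 24 -> 264
  FD 3: (8.068,-0.564) -> (7.754,-3.548) [heading=264, draw]
  LT 144: heading 264 -> 48
]
BK 3: (7.754,-3.548) -> (5.747,-5.777) [heading=48, draw]
Final: pos=(5.747,-5.777), heading=48, 5 segment(s) drawn
Waypoints (6 total):
(0, 0)
(5, 0)
(3.5, -2.598)
(8.068, -0.564)
(7.754, -3.548)
(5.747, -5.777)

Answer: (0, 0)
(5, 0)
(3.5, -2.598)
(8.068, -0.564)
(7.754, -3.548)
(5.747, -5.777)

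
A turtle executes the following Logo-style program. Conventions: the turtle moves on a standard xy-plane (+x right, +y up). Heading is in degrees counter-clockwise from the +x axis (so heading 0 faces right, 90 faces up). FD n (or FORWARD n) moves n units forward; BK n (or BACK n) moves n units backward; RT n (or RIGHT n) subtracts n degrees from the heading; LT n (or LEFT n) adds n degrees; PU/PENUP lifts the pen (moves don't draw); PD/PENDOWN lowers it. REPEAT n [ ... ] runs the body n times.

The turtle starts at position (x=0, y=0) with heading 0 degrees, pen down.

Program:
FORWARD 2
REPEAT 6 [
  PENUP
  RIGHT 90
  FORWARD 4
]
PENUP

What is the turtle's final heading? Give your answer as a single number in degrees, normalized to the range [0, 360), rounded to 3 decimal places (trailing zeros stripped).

Answer: 180

Derivation:
Executing turtle program step by step:
Start: pos=(0,0), heading=0, pen down
FD 2: (0,0) -> (2,0) [heading=0, draw]
REPEAT 6 [
  -- iteration 1/6 --
  PU: pen up
  RT 90: heading 0 -> 270
  FD 4: (2,0) -> (2,-4) [heading=270, move]
  -- iteration 2/6 --
  PU: pen up
  RT 90: heading 270 -> 180
  FD 4: (2,-4) -> (-2,-4) [heading=180, move]
  -- iteration 3/6 --
  PU: pen up
  RT 90: heading 180 -> 90
  FD 4: (-2,-4) -> (-2,0) [heading=90, move]
  -- iteration 4/6 --
  PU: pen up
  RT 90: heading 90 -> 0
  FD 4: (-2,0) -> (2,0) [heading=0, move]
  -- iteration 5/6 --
  PU: pen up
  RT 90: heading 0 -> 270
  FD 4: (2,0) -> (2,-4) [heading=270, move]
  -- iteration 6/6 --
  PU: pen up
  RT 90: heading 270 -> 180
  FD 4: (2,-4) -> (-2,-4) [heading=180, move]
]
PU: pen up
Final: pos=(-2,-4), heading=180, 1 segment(s) drawn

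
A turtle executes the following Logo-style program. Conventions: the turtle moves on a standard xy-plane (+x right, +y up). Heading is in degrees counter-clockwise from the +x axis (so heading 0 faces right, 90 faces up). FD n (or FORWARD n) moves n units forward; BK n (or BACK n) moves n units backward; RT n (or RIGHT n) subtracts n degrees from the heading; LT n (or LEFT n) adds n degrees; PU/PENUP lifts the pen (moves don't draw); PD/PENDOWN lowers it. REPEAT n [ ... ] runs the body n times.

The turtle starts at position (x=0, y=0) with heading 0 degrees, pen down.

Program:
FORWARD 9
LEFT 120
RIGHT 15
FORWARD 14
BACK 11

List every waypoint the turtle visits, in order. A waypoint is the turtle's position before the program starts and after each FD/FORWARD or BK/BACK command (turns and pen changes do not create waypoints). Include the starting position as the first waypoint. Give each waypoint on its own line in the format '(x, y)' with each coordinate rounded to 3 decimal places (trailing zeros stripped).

Executing turtle program step by step:
Start: pos=(0,0), heading=0, pen down
FD 9: (0,0) -> (9,0) [heading=0, draw]
LT 120: heading 0 -> 120
RT 15: heading 120 -> 105
FD 14: (9,0) -> (5.377,13.523) [heading=105, draw]
BK 11: (5.377,13.523) -> (8.224,2.898) [heading=105, draw]
Final: pos=(8.224,2.898), heading=105, 3 segment(s) drawn
Waypoints (4 total):
(0, 0)
(9, 0)
(5.377, 13.523)
(8.224, 2.898)

Answer: (0, 0)
(9, 0)
(5.377, 13.523)
(8.224, 2.898)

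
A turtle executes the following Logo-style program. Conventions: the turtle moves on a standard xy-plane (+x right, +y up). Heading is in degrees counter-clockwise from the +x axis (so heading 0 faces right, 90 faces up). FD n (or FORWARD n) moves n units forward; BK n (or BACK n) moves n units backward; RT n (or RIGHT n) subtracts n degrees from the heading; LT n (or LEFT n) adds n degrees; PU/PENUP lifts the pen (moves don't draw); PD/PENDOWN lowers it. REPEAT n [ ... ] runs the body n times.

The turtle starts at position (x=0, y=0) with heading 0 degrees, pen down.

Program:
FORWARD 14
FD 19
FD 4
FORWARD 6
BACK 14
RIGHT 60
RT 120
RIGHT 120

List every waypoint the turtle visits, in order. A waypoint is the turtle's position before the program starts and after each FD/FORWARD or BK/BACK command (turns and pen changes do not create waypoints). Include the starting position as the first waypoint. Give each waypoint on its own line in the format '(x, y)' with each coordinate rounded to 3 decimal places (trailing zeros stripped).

Answer: (0, 0)
(14, 0)
(33, 0)
(37, 0)
(43, 0)
(29, 0)

Derivation:
Executing turtle program step by step:
Start: pos=(0,0), heading=0, pen down
FD 14: (0,0) -> (14,0) [heading=0, draw]
FD 19: (14,0) -> (33,0) [heading=0, draw]
FD 4: (33,0) -> (37,0) [heading=0, draw]
FD 6: (37,0) -> (43,0) [heading=0, draw]
BK 14: (43,0) -> (29,0) [heading=0, draw]
RT 60: heading 0 -> 300
RT 120: heading 300 -> 180
RT 120: heading 180 -> 60
Final: pos=(29,0), heading=60, 5 segment(s) drawn
Waypoints (6 total):
(0, 0)
(14, 0)
(33, 0)
(37, 0)
(43, 0)
(29, 0)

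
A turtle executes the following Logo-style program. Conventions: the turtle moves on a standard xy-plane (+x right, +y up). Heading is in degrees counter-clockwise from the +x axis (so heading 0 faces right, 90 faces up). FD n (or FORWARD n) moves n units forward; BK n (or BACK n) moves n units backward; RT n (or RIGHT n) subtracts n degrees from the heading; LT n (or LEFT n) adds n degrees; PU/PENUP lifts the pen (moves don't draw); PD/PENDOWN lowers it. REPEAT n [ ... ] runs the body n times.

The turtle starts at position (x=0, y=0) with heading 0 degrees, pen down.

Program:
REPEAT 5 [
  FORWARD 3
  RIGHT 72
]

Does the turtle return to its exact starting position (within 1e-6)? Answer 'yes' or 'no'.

Answer: yes

Derivation:
Executing turtle program step by step:
Start: pos=(0,0), heading=0, pen down
REPEAT 5 [
  -- iteration 1/5 --
  FD 3: (0,0) -> (3,0) [heading=0, draw]
  RT 72: heading 0 -> 288
  -- iteration 2/5 --
  FD 3: (3,0) -> (3.927,-2.853) [heading=288, draw]
  RT 72: heading 288 -> 216
  -- iteration 3/5 --
  FD 3: (3.927,-2.853) -> (1.5,-4.617) [heading=216, draw]
  RT 72: heading 216 -> 144
  -- iteration 4/5 --
  FD 3: (1.5,-4.617) -> (-0.927,-2.853) [heading=144, draw]
  RT 72: heading 144 -> 72
  -- iteration 5/5 --
  FD 3: (-0.927,-2.853) -> (0,0) [heading=72, draw]
  RT 72: heading 72 -> 0
]
Final: pos=(0,0), heading=0, 5 segment(s) drawn

Start position: (0, 0)
Final position: (0, 0)
Distance = 0; < 1e-6 -> CLOSED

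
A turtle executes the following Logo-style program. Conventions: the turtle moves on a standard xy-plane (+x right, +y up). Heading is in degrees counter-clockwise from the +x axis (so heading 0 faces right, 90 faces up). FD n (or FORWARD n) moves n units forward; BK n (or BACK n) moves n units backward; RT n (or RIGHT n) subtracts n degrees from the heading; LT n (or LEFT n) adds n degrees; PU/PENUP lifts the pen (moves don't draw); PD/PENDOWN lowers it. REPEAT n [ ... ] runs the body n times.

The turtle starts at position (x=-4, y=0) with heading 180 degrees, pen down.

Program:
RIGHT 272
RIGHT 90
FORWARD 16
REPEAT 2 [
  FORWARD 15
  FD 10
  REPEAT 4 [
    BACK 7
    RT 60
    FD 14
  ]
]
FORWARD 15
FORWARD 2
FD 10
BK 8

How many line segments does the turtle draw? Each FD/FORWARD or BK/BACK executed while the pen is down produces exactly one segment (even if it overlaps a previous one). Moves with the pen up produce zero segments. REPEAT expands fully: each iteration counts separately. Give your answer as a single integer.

Executing turtle program step by step:
Start: pos=(-4,0), heading=180, pen down
RT 272: heading 180 -> 268
RT 90: heading 268 -> 178
FD 16: (-4,0) -> (-19.99,0.558) [heading=178, draw]
REPEAT 2 [
  -- iteration 1/2 --
  FD 15: (-19.99,0.558) -> (-34.981,1.082) [heading=178, draw]
  FD 10: (-34.981,1.082) -> (-44.975,1.431) [heading=178, draw]
  REPEAT 4 [
    -- iteration 1/4 --
    BK 7: (-44.975,1.431) -> (-37.979,1.187) [heading=178, draw]
    RT 60: heading 178 -> 118
    FD 14: (-37.979,1.187) -> (-44.552,13.548) [heading=118, draw]
    -- iteration 2/4 --
    BK 7: (-44.552,13.548) -> (-41.266,7.367) [heading=118, draw]
    RT 60: heading 118 -> 58
    FD 14: (-41.266,7.367) -> (-33.847,19.24) [heading=58, draw]
    -- iteration 3/4 --
    BK 7: (-33.847,19.24) -> (-37.556,13.304) [heading=58, draw]
    RT 60: heading 58 -> 358
    FD 14: (-37.556,13.304) -> (-23.565,12.815) [heading=358, draw]
    -- iteration 4/4 --
    BK 7: (-23.565,12.815) -> (-30.56,13.059) [heading=358, draw]
    RT 60: heading 358 -> 298
    FD 14: (-30.56,13.059) -> (-23.988,0.698) [heading=298, draw]
  ]
  -- iteration 2/2 --
  FD 15: (-23.988,0.698) -> (-16.946,-12.546) [heading=298, draw]
  FD 10: (-16.946,-12.546) -> (-12.251,-21.376) [heading=298, draw]
  REPEAT 4 [
    -- iteration 1/4 --
    BK 7: (-12.251,-21.376) -> (-15.537,-15.195) [heading=298, draw]
    RT 60: heading 298 -> 238
    FD 14: (-15.537,-15.195) -> (-22.956,-27.068) [heading=238, draw]
    -- iteration 2/4 --
    BK 7: (-22.956,-27.068) -> (-19.247,-21.131) [heading=238, draw]
    RT 60: heading 238 -> 178
    FD 14: (-19.247,-21.131) -> (-33.238,-20.643) [heading=178, draw]
    -- iteration 3/4 --
    BK 7: (-33.238,-20.643) -> (-26.242,-20.887) [heading=178, draw]
    RT 60: heading 178 -> 118
    FD 14: (-26.242,-20.887) -> (-32.815,-8.526) [heading=118, draw]
    -- iteration 4/4 --
    BK 7: (-32.815,-8.526) -> (-29.529,-14.706) [heading=118, draw]
    RT 60: heading 118 -> 58
    FD 14: (-29.529,-14.706) -> (-22.11,-2.834) [heading=58, draw]
  ]
]
FD 15: (-22.11,-2.834) -> (-14.161,9.887) [heading=58, draw]
FD 2: (-14.161,9.887) -> (-13.101,11.583) [heading=58, draw]
FD 10: (-13.101,11.583) -> (-7.802,20.063) [heading=58, draw]
BK 8: (-7.802,20.063) -> (-12.041,13.279) [heading=58, draw]
Final: pos=(-12.041,13.279), heading=58, 25 segment(s) drawn
Segments drawn: 25

Answer: 25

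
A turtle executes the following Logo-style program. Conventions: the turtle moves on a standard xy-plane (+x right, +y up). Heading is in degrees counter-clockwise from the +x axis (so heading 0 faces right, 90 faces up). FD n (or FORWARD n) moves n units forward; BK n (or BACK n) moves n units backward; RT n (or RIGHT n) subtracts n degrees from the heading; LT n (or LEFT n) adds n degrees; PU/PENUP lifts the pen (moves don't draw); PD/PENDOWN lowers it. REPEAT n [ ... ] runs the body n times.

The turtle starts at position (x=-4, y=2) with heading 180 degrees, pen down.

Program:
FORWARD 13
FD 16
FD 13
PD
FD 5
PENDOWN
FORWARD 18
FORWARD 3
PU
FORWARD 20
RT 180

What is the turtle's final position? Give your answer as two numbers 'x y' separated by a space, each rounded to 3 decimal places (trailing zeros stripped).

Executing turtle program step by step:
Start: pos=(-4,2), heading=180, pen down
FD 13: (-4,2) -> (-17,2) [heading=180, draw]
FD 16: (-17,2) -> (-33,2) [heading=180, draw]
FD 13: (-33,2) -> (-46,2) [heading=180, draw]
PD: pen down
FD 5: (-46,2) -> (-51,2) [heading=180, draw]
PD: pen down
FD 18: (-51,2) -> (-69,2) [heading=180, draw]
FD 3: (-69,2) -> (-72,2) [heading=180, draw]
PU: pen up
FD 20: (-72,2) -> (-92,2) [heading=180, move]
RT 180: heading 180 -> 0
Final: pos=(-92,2), heading=0, 6 segment(s) drawn

Answer: -92 2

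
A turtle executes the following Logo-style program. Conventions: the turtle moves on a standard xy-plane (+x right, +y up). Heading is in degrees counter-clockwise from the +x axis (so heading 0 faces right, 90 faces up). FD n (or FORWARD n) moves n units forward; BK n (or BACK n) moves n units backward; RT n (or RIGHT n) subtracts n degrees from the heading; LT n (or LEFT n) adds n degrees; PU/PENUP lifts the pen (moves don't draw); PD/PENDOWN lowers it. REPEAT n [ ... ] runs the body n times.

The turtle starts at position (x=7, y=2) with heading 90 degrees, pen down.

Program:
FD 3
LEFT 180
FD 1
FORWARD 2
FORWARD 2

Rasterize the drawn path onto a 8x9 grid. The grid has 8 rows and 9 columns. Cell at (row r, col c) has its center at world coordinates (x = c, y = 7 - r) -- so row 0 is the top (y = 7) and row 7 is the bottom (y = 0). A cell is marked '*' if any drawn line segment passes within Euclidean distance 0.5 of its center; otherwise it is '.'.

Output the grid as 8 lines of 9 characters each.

Segment 0: (7,2) -> (7,5)
Segment 1: (7,5) -> (7,4)
Segment 2: (7,4) -> (7,2)
Segment 3: (7,2) -> (7,0)

Answer: .........
.........
.......*.
.......*.
.......*.
.......*.
.......*.
.......*.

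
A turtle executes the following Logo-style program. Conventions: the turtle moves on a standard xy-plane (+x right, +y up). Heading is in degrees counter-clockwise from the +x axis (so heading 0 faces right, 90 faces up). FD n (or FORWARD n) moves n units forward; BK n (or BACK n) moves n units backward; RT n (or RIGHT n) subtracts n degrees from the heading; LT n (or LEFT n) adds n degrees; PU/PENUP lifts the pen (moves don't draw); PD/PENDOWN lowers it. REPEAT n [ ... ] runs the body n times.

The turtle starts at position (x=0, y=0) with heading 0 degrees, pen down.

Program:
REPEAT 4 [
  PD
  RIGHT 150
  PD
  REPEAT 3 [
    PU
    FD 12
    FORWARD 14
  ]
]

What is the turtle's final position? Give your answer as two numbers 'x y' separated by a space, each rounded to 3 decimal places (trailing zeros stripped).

Executing turtle program step by step:
Start: pos=(0,0), heading=0, pen down
REPEAT 4 [
  -- iteration 1/4 --
  PD: pen down
  RT 150: heading 0 -> 210
  PD: pen down
  REPEAT 3 [
    -- iteration 1/3 --
    PU: pen up
    FD 12: (0,0) -> (-10.392,-6) [heading=210, move]
    FD 14: (-10.392,-6) -> (-22.517,-13) [heading=210, move]
    -- iteration 2/3 --
    PU: pen up
    FD 12: (-22.517,-13) -> (-32.909,-19) [heading=210, move]
    FD 14: (-32.909,-19) -> (-45.033,-26) [heading=210, move]
    -- iteration 3/3 --
    PU: pen up
    FD 12: (-45.033,-26) -> (-55.426,-32) [heading=210, move]
    FD 14: (-55.426,-32) -> (-67.55,-39) [heading=210, move]
  ]
  -- iteration 2/4 --
  PD: pen down
  RT 150: heading 210 -> 60
  PD: pen down
  REPEAT 3 [
    -- iteration 1/3 --
    PU: pen up
    FD 12: (-67.55,-39) -> (-61.55,-28.608) [heading=60, move]
    FD 14: (-61.55,-28.608) -> (-54.55,-16.483) [heading=60, move]
    -- iteration 2/3 --
    PU: pen up
    FD 12: (-54.55,-16.483) -> (-48.55,-6.091) [heading=60, move]
    FD 14: (-48.55,-6.091) -> (-41.55,6.033) [heading=60, move]
    -- iteration 3/3 --
    PU: pen up
    FD 12: (-41.55,6.033) -> (-35.55,16.426) [heading=60, move]
    FD 14: (-35.55,16.426) -> (-28.55,28.55) [heading=60, move]
  ]
  -- iteration 3/4 --
  PD: pen down
  RT 150: heading 60 -> 270
  PD: pen down
  REPEAT 3 [
    -- iteration 1/3 --
    PU: pen up
    FD 12: (-28.55,28.55) -> (-28.55,16.55) [heading=270, move]
    FD 14: (-28.55,16.55) -> (-28.55,2.55) [heading=270, move]
    -- iteration 2/3 --
    PU: pen up
    FD 12: (-28.55,2.55) -> (-28.55,-9.45) [heading=270, move]
    FD 14: (-28.55,-9.45) -> (-28.55,-23.45) [heading=270, move]
    -- iteration 3/3 --
    PU: pen up
    FD 12: (-28.55,-23.45) -> (-28.55,-35.45) [heading=270, move]
    FD 14: (-28.55,-35.45) -> (-28.55,-49.45) [heading=270, move]
  ]
  -- iteration 4/4 --
  PD: pen down
  RT 150: heading 270 -> 120
  PD: pen down
  REPEAT 3 [
    -- iteration 1/3 --
    PU: pen up
    FD 12: (-28.55,-49.45) -> (-34.55,-39.058) [heading=120, move]
    FD 14: (-34.55,-39.058) -> (-41.55,-26.933) [heading=120, move]
    -- iteration 2/3 --
    PU: pen up
    FD 12: (-41.55,-26.933) -> (-47.55,-16.541) [heading=120, move]
    FD 14: (-47.55,-16.541) -> (-54.55,-4.417) [heading=120, move]
    -- iteration 3/3 --
    PU: pen up
    FD 12: (-54.55,-4.417) -> (-60.55,5.976) [heading=120, move]
    FD 14: (-60.55,5.976) -> (-67.55,18.1) [heading=120, move]
  ]
]
Final: pos=(-67.55,18.1), heading=120, 0 segment(s) drawn

Answer: -67.55 18.1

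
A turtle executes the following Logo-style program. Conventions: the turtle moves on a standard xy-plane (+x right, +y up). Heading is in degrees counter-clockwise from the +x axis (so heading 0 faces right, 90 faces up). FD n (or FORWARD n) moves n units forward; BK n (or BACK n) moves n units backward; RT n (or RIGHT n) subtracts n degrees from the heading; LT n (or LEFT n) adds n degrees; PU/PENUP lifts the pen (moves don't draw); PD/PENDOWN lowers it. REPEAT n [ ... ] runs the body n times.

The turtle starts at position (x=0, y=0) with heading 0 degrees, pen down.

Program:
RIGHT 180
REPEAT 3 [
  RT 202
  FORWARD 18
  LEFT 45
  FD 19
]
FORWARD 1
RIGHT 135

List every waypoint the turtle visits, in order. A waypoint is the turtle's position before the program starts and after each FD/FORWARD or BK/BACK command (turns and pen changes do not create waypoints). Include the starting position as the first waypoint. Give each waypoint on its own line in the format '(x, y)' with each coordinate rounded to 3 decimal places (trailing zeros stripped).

Executing turtle program step by step:
Start: pos=(0,0), heading=0, pen down
RT 180: heading 0 -> 180
REPEAT 3 [
  -- iteration 1/3 --
  RT 202: heading 180 -> 338
  FD 18: (0,0) -> (16.689,-6.743) [heading=338, draw]
  LT 45: heading 338 -> 23
  FD 19: (16.689,-6.743) -> (34.179,0.681) [heading=23, draw]
  -- iteration 2/3 --
  RT 202: heading 23 -> 181
  FD 18: (34.179,0.681) -> (16.182,0.367) [heading=181, draw]
  LT 45: heading 181 -> 226
  FD 19: (16.182,0.367) -> (2.983,-13.301) [heading=226, draw]
  -- iteration 3/3 --
  RT 202: heading 226 -> 24
  FD 18: (2.983,-13.301) -> (19.427,-5.979) [heading=24, draw]
  LT 45: heading 24 -> 69
  FD 19: (19.427,-5.979) -> (26.236,11.759) [heading=69, draw]
]
FD 1: (26.236,11.759) -> (26.594,12.692) [heading=69, draw]
RT 135: heading 69 -> 294
Final: pos=(26.594,12.692), heading=294, 7 segment(s) drawn
Waypoints (8 total):
(0, 0)
(16.689, -6.743)
(34.179, 0.681)
(16.182, 0.367)
(2.983, -13.301)
(19.427, -5.979)
(26.236, 11.759)
(26.594, 12.692)

Answer: (0, 0)
(16.689, -6.743)
(34.179, 0.681)
(16.182, 0.367)
(2.983, -13.301)
(19.427, -5.979)
(26.236, 11.759)
(26.594, 12.692)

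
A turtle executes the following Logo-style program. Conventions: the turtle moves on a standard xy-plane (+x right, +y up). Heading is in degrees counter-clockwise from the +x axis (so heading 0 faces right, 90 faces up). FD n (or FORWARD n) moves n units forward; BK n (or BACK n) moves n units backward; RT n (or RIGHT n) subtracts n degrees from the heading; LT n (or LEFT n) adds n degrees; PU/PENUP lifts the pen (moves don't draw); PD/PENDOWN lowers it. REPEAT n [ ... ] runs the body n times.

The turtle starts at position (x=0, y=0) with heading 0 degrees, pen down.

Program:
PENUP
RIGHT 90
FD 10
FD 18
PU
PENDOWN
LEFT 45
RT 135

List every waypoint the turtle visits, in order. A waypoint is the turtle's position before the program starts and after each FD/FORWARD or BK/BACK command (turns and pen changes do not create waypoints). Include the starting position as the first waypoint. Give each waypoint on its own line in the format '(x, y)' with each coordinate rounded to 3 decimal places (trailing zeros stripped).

Answer: (0, 0)
(0, -10)
(0, -28)

Derivation:
Executing turtle program step by step:
Start: pos=(0,0), heading=0, pen down
PU: pen up
RT 90: heading 0 -> 270
FD 10: (0,0) -> (0,-10) [heading=270, move]
FD 18: (0,-10) -> (0,-28) [heading=270, move]
PU: pen up
PD: pen down
LT 45: heading 270 -> 315
RT 135: heading 315 -> 180
Final: pos=(0,-28), heading=180, 0 segment(s) drawn
Waypoints (3 total):
(0, 0)
(0, -10)
(0, -28)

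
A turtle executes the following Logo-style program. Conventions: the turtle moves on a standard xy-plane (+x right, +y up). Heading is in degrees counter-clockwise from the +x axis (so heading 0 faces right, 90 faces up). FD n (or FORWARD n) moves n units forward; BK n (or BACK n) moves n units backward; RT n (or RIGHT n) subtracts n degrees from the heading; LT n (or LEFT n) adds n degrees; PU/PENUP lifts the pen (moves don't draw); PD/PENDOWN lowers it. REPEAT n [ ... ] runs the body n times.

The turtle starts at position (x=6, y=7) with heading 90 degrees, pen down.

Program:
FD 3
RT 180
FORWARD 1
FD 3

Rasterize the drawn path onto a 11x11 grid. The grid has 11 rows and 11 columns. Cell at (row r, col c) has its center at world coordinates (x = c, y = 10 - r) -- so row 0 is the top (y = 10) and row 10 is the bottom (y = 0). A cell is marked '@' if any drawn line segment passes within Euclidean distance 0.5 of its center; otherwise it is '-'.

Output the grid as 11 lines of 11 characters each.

Answer: ------@----
------@----
------@----
------@----
------@----
-----------
-----------
-----------
-----------
-----------
-----------

Derivation:
Segment 0: (6,7) -> (6,10)
Segment 1: (6,10) -> (6,9)
Segment 2: (6,9) -> (6,6)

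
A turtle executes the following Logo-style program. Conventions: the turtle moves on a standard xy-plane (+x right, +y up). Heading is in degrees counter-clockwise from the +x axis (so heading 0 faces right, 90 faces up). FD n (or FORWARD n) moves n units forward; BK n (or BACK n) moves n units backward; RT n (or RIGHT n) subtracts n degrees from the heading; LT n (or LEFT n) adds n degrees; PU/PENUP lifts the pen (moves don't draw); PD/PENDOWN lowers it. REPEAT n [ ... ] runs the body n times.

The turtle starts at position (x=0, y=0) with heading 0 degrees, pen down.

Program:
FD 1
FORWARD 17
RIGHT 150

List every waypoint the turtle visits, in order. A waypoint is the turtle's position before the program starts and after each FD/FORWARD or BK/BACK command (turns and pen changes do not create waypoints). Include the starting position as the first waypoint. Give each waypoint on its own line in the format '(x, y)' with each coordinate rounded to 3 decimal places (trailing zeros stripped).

Executing turtle program step by step:
Start: pos=(0,0), heading=0, pen down
FD 1: (0,0) -> (1,0) [heading=0, draw]
FD 17: (1,0) -> (18,0) [heading=0, draw]
RT 150: heading 0 -> 210
Final: pos=(18,0), heading=210, 2 segment(s) drawn
Waypoints (3 total):
(0, 0)
(1, 0)
(18, 0)

Answer: (0, 0)
(1, 0)
(18, 0)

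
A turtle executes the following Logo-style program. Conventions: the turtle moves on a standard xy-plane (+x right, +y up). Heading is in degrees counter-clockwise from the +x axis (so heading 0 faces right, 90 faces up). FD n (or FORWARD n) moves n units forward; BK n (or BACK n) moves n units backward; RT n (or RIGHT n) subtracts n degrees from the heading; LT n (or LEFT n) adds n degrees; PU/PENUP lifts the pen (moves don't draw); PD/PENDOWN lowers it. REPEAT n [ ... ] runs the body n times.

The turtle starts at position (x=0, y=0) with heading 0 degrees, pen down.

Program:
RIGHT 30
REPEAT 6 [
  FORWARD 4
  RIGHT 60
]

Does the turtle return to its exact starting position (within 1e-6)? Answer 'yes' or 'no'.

Executing turtle program step by step:
Start: pos=(0,0), heading=0, pen down
RT 30: heading 0 -> 330
REPEAT 6 [
  -- iteration 1/6 --
  FD 4: (0,0) -> (3.464,-2) [heading=330, draw]
  RT 60: heading 330 -> 270
  -- iteration 2/6 --
  FD 4: (3.464,-2) -> (3.464,-6) [heading=270, draw]
  RT 60: heading 270 -> 210
  -- iteration 3/6 --
  FD 4: (3.464,-6) -> (0,-8) [heading=210, draw]
  RT 60: heading 210 -> 150
  -- iteration 4/6 --
  FD 4: (0,-8) -> (-3.464,-6) [heading=150, draw]
  RT 60: heading 150 -> 90
  -- iteration 5/6 --
  FD 4: (-3.464,-6) -> (-3.464,-2) [heading=90, draw]
  RT 60: heading 90 -> 30
  -- iteration 6/6 --
  FD 4: (-3.464,-2) -> (0,0) [heading=30, draw]
  RT 60: heading 30 -> 330
]
Final: pos=(0,0), heading=330, 6 segment(s) drawn

Start position: (0, 0)
Final position: (0, 0)
Distance = 0; < 1e-6 -> CLOSED

Answer: yes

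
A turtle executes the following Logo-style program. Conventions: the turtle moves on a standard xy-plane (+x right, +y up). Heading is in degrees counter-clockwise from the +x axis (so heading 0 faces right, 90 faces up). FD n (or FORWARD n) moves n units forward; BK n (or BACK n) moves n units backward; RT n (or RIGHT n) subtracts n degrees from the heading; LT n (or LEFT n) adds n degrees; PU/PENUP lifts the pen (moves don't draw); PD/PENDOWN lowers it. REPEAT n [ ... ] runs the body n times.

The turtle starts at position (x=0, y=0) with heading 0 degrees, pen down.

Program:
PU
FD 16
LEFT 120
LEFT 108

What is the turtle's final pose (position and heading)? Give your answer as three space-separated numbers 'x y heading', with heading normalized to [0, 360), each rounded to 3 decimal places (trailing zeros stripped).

Executing turtle program step by step:
Start: pos=(0,0), heading=0, pen down
PU: pen up
FD 16: (0,0) -> (16,0) [heading=0, move]
LT 120: heading 0 -> 120
LT 108: heading 120 -> 228
Final: pos=(16,0), heading=228, 0 segment(s) drawn

Answer: 16 0 228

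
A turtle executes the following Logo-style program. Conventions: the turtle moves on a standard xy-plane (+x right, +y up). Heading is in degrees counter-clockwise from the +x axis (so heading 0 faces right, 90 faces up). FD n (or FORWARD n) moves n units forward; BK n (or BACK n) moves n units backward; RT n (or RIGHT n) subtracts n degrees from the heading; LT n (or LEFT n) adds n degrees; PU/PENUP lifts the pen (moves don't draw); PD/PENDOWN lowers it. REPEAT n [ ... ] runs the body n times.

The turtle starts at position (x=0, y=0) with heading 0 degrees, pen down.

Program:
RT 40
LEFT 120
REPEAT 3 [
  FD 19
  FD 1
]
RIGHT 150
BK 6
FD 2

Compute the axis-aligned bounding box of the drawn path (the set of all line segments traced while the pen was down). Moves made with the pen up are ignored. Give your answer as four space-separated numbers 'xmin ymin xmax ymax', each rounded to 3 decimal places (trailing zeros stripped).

Executing turtle program step by step:
Start: pos=(0,0), heading=0, pen down
RT 40: heading 0 -> 320
LT 120: heading 320 -> 80
REPEAT 3 [
  -- iteration 1/3 --
  FD 19: (0,0) -> (3.299,18.711) [heading=80, draw]
  FD 1: (3.299,18.711) -> (3.473,19.696) [heading=80, draw]
  -- iteration 2/3 --
  FD 19: (3.473,19.696) -> (6.772,38.408) [heading=80, draw]
  FD 1: (6.772,38.408) -> (6.946,39.392) [heading=80, draw]
  -- iteration 3/3 --
  FD 19: (6.946,39.392) -> (10.245,58.104) [heading=80, draw]
  FD 1: (10.245,58.104) -> (10.419,59.088) [heading=80, draw]
]
RT 150: heading 80 -> 290
BK 6: (10.419,59.088) -> (8.367,64.727) [heading=290, draw]
FD 2: (8.367,64.727) -> (9.051,62.847) [heading=290, draw]
Final: pos=(9.051,62.847), heading=290, 8 segment(s) drawn

Segment endpoints: x in {0, 3.299, 3.473, 6.772, 6.946, 8.367, 9.051, 10.245, 10.419}, y in {0, 18.711, 19.696, 38.408, 39.392, 58.104, 59.088, 62.847, 64.727}
xmin=0, ymin=0, xmax=10.419, ymax=64.727

Answer: 0 0 10.419 64.727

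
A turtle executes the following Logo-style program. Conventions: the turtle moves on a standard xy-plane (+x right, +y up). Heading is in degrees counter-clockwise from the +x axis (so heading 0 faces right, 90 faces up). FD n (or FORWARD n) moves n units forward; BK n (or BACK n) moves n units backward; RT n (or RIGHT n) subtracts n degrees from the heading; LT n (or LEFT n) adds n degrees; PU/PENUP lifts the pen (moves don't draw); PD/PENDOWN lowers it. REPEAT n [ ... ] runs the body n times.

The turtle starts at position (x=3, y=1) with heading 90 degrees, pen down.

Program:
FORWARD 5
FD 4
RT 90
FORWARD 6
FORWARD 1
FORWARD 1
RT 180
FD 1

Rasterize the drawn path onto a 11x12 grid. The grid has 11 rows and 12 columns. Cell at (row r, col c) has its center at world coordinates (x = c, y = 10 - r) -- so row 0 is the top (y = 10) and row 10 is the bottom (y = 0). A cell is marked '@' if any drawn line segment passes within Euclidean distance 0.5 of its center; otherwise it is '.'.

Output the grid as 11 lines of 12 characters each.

Segment 0: (3,1) -> (3,6)
Segment 1: (3,6) -> (3,10)
Segment 2: (3,10) -> (9,10)
Segment 3: (9,10) -> (10,10)
Segment 4: (10,10) -> (11,10)
Segment 5: (11,10) -> (10,10)

Answer: ...@@@@@@@@@
...@........
...@........
...@........
...@........
...@........
...@........
...@........
...@........
...@........
............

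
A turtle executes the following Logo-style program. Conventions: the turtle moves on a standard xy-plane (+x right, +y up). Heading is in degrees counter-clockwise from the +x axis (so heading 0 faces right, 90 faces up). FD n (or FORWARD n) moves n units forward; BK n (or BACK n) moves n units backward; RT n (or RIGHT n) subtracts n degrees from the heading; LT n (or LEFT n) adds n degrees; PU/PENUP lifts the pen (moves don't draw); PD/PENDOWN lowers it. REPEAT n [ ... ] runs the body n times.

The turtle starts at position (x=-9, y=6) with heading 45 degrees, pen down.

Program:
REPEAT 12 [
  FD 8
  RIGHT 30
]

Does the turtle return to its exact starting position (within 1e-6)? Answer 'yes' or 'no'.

Executing turtle program step by step:
Start: pos=(-9,6), heading=45, pen down
REPEAT 12 [
  -- iteration 1/12 --
  FD 8: (-9,6) -> (-3.343,11.657) [heading=45, draw]
  RT 30: heading 45 -> 15
  -- iteration 2/12 --
  FD 8: (-3.343,11.657) -> (4.384,13.727) [heading=15, draw]
  RT 30: heading 15 -> 345
  -- iteration 3/12 --
  FD 8: (4.384,13.727) -> (12.112,11.657) [heading=345, draw]
  RT 30: heading 345 -> 315
  -- iteration 4/12 --
  FD 8: (12.112,11.657) -> (17.769,6) [heading=315, draw]
  RT 30: heading 315 -> 285
  -- iteration 5/12 --
  FD 8: (17.769,6) -> (19.839,-1.727) [heading=285, draw]
  RT 30: heading 285 -> 255
  -- iteration 6/12 --
  FD 8: (19.839,-1.727) -> (17.769,-9.455) [heading=255, draw]
  RT 30: heading 255 -> 225
  -- iteration 7/12 --
  FD 8: (17.769,-9.455) -> (12.112,-15.112) [heading=225, draw]
  RT 30: heading 225 -> 195
  -- iteration 8/12 --
  FD 8: (12.112,-15.112) -> (4.384,-17.182) [heading=195, draw]
  RT 30: heading 195 -> 165
  -- iteration 9/12 --
  FD 8: (4.384,-17.182) -> (-3.343,-15.112) [heading=165, draw]
  RT 30: heading 165 -> 135
  -- iteration 10/12 --
  FD 8: (-3.343,-15.112) -> (-9,-9.455) [heading=135, draw]
  RT 30: heading 135 -> 105
  -- iteration 11/12 --
  FD 8: (-9,-9.455) -> (-11.071,-1.727) [heading=105, draw]
  RT 30: heading 105 -> 75
  -- iteration 12/12 --
  FD 8: (-11.071,-1.727) -> (-9,6) [heading=75, draw]
  RT 30: heading 75 -> 45
]
Final: pos=(-9,6), heading=45, 12 segment(s) drawn

Start position: (-9, 6)
Final position: (-9, 6)
Distance = 0; < 1e-6 -> CLOSED

Answer: yes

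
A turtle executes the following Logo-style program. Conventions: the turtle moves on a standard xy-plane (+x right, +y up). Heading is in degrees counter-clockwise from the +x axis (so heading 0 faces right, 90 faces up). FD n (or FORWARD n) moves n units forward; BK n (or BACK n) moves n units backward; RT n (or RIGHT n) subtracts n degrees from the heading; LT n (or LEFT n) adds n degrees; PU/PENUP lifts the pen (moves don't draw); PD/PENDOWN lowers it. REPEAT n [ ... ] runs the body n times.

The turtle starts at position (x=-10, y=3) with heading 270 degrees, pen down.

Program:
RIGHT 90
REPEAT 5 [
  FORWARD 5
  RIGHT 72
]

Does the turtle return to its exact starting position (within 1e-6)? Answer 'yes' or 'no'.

Answer: yes

Derivation:
Executing turtle program step by step:
Start: pos=(-10,3), heading=270, pen down
RT 90: heading 270 -> 180
REPEAT 5 [
  -- iteration 1/5 --
  FD 5: (-10,3) -> (-15,3) [heading=180, draw]
  RT 72: heading 180 -> 108
  -- iteration 2/5 --
  FD 5: (-15,3) -> (-16.545,7.755) [heading=108, draw]
  RT 72: heading 108 -> 36
  -- iteration 3/5 --
  FD 5: (-16.545,7.755) -> (-12.5,10.694) [heading=36, draw]
  RT 72: heading 36 -> 324
  -- iteration 4/5 --
  FD 5: (-12.5,10.694) -> (-8.455,7.755) [heading=324, draw]
  RT 72: heading 324 -> 252
  -- iteration 5/5 --
  FD 5: (-8.455,7.755) -> (-10,3) [heading=252, draw]
  RT 72: heading 252 -> 180
]
Final: pos=(-10,3), heading=180, 5 segment(s) drawn

Start position: (-10, 3)
Final position: (-10, 3)
Distance = 0; < 1e-6 -> CLOSED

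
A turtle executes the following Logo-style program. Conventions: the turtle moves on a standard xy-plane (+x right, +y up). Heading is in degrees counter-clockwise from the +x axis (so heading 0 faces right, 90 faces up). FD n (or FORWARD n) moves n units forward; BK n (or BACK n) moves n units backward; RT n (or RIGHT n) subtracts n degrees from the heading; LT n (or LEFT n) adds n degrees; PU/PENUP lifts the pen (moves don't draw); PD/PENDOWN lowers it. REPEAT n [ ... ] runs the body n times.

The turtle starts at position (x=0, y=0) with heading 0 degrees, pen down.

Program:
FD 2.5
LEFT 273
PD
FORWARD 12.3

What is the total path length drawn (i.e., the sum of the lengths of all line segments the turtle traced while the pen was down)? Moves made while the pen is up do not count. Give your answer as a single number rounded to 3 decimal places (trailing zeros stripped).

Executing turtle program step by step:
Start: pos=(0,0), heading=0, pen down
FD 2.5: (0,0) -> (2.5,0) [heading=0, draw]
LT 273: heading 0 -> 273
PD: pen down
FD 12.3: (2.5,0) -> (3.144,-12.283) [heading=273, draw]
Final: pos=(3.144,-12.283), heading=273, 2 segment(s) drawn

Segment lengths:
  seg 1: (0,0) -> (2.5,0), length = 2.5
  seg 2: (2.5,0) -> (3.144,-12.283), length = 12.3
Total = 14.8

Answer: 14.8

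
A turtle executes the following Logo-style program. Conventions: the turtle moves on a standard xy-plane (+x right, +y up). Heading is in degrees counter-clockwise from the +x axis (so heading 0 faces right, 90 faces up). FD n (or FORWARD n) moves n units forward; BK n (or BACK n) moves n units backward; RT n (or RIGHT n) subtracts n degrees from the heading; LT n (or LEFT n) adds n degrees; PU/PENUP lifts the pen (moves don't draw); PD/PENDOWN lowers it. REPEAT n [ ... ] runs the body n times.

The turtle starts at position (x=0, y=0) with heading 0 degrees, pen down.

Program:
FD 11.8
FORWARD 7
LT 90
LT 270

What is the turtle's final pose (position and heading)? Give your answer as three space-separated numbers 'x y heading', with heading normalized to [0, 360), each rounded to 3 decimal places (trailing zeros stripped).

Executing turtle program step by step:
Start: pos=(0,0), heading=0, pen down
FD 11.8: (0,0) -> (11.8,0) [heading=0, draw]
FD 7: (11.8,0) -> (18.8,0) [heading=0, draw]
LT 90: heading 0 -> 90
LT 270: heading 90 -> 0
Final: pos=(18.8,0), heading=0, 2 segment(s) drawn

Answer: 18.8 0 0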